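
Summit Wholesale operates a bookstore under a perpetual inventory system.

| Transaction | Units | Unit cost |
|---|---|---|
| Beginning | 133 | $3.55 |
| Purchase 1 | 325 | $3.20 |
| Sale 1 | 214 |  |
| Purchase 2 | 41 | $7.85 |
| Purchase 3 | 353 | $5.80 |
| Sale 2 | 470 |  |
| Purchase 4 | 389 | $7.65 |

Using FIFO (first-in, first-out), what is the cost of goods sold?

COGS = $2,907.00

Sale 1 (214) [FIFO — oldest first]: 133 @ $3.55 + 81 @ $3.20 = $731.35
Sale 2 (470) [FIFO — oldest first]: 244 @ $3.20 + 41 @ $7.85 + 185 @ $5.80 = $2,175.65
Total COGS = $731.35 + $2,175.65 = $2,907.00
Ending inventory: 168 @ $5.80 + 389 @ $7.65 = $3,950.25
Check: goods available $6,857.25 = COGS $2,907.00 + ending $3,950.25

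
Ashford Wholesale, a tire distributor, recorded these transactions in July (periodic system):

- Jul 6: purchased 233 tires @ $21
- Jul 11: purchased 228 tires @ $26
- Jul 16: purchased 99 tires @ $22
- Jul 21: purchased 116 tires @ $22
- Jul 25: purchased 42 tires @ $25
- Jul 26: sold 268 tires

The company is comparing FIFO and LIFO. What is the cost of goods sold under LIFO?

FIFO COGS: 233 @ $21 + 35 @ $26 = $5,803
LIFO COGS: 42 @ $25 + 116 @ $22 + 99 @ $22 + 11 @ $26 = $6,066

COGS = $6,066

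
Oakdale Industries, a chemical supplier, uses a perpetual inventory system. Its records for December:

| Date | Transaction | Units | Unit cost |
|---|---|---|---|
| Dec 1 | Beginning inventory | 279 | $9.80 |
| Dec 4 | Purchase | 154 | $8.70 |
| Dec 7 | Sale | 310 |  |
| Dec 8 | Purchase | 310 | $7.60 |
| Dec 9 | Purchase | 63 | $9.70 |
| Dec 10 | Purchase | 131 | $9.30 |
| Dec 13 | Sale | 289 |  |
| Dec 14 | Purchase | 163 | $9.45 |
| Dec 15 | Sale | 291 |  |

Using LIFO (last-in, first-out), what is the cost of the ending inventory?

Ending inventory = $1,866.60

Dec 7, 310 sold [LIFO — newest first]: 154 @ $8.70 + 156 @ $9.80 = $2,868.60
Dec 13, 289 sold [LIFO — newest first]: 131 @ $9.30 + 63 @ $9.70 + 95 @ $7.60 = $2,551.40
Dec 15, 291 sold [LIFO — newest first]: 163 @ $9.45 + 128 @ $7.60 = $2,513.15
Total COGS = $2,868.60 + $2,551.40 + $2,513.15 = $7,933.15
Ending inventory: 123 @ $9.80 + 87 @ $7.60 = $1,866.60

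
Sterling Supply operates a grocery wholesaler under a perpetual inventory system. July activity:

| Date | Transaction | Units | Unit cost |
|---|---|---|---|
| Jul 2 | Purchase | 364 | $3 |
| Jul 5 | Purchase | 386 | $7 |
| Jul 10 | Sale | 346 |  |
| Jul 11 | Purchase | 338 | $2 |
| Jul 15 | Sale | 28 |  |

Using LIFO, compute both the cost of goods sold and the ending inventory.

Jul 10, 346 sold [LIFO — newest first]: 346 @ $7 = $2,422
Jul 15, 28 sold [LIFO — newest first]: 28 @ $2 = $56
Total COGS = $2,422 + $56 = $2,478
Ending inventory: 364 @ $3 + 40 @ $7 + 310 @ $2 = $1,992

COGS = $2,478; ending inventory = $1,992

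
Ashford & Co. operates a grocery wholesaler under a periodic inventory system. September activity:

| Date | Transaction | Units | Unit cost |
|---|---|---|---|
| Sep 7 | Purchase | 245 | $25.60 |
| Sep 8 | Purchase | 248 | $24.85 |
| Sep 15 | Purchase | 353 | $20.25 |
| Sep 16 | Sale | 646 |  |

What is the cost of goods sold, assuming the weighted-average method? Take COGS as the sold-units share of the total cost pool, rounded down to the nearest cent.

COGS = $14,953.48

Sep 16, sell 646: 646/846 × $19,583.05 → $14,953.48
Ending inventory (cost pool remaining) = $4,629.57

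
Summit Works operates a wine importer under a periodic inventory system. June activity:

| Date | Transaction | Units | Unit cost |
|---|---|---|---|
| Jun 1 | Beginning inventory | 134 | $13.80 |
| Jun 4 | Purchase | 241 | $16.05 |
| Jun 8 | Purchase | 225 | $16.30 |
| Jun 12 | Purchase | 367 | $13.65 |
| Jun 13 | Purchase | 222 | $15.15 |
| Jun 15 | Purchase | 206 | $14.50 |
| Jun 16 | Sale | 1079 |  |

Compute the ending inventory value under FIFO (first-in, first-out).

Ending inventory = $4,653.50

Jun 16, 1079 sold [FIFO — oldest first]: 134 @ $13.80 + 241 @ $16.05 + 225 @ $16.30 + 367 @ $13.65 + 112 @ $15.15 = $16,091.10
Ending inventory: 110 @ $15.15 + 206 @ $14.50 = $4,653.50
Check: goods available $20,744.60 = COGS $16,091.10 + ending $4,653.50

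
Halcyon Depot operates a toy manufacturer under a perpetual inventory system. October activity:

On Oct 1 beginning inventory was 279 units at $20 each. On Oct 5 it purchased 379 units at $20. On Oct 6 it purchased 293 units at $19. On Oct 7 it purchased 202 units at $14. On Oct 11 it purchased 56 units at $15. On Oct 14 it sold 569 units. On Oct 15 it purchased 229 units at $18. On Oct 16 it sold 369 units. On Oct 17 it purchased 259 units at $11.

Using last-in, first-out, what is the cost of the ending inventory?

Oct 14, 569 sold [LIFO — newest first]: 56 @ $15 + 202 @ $14 + 293 @ $19 + 18 @ $20 = $9,595
Oct 16, 369 sold [LIFO — newest first]: 229 @ $18 + 140 @ $20 = $6,922
Total COGS = $9,595 + $6,922 = $16,517
Ending inventory: 279 @ $20 + 221 @ $20 + 259 @ $11 = $12,849
Check: goods available $29,366 = COGS $16,517 + ending $12,849

Ending inventory = $12,849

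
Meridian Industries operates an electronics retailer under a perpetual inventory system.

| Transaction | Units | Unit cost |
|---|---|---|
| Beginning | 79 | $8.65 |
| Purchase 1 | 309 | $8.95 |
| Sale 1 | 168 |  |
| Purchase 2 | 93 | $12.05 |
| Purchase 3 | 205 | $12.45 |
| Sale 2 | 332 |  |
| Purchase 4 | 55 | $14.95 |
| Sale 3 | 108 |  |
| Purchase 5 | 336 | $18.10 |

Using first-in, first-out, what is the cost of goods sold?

Sale 1 (168) [FIFO — oldest first]: 79 @ $8.65 + 89 @ $8.95 = $1,479.90
Sale 2 (332) [FIFO — oldest first]: 220 @ $8.95 + 93 @ $12.05 + 19 @ $12.45 = $3,326.20
Sale 3 (108) [FIFO — oldest first]: 108 @ $12.45 = $1,344.60
Total COGS = $1,479.90 + $3,326.20 + $1,344.60 = $6,150.70
Ending inventory: 78 @ $12.45 + 55 @ $14.95 + 336 @ $18.10 = $7,874.95
Check: goods available $14,025.65 = COGS $6,150.70 + ending $7,874.95

COGS = $6,150.70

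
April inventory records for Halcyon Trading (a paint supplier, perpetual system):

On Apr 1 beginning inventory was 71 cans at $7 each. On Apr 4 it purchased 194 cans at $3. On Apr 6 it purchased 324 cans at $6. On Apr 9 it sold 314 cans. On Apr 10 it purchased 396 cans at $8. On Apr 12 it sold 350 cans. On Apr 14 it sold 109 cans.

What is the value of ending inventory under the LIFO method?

Ending inventory = $920

Apr 9, 314 sold [LIFO — newest first]: 314 @ $6 = $1,884
Apr 12, 350 sold [LIFO — newest first]: 350 @ $8 = $2,800
Apr 14, 109 sold [LIFO — newest first]: 46 @ $8 + 10 @ $6 + 53 @ $3 = $587
Total COGS = $1,884 + $2,800 + $587 = $5,271
Ending inventory: 71 @ $7 + 141 @ $3 = $920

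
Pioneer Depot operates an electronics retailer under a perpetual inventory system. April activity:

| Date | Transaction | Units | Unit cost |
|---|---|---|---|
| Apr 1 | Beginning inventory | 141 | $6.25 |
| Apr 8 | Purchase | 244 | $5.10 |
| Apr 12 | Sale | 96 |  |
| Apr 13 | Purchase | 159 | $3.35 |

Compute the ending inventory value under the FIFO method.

Ending inventory = $2,058.30

Apr 12, 96 sold [FIFO — oldest first]: 96 @ $6.25 = $600.00
Ending inventory: 45 @ $6.25 + 244 @ $5.10 + 159 @ $3.35 = $2,058.30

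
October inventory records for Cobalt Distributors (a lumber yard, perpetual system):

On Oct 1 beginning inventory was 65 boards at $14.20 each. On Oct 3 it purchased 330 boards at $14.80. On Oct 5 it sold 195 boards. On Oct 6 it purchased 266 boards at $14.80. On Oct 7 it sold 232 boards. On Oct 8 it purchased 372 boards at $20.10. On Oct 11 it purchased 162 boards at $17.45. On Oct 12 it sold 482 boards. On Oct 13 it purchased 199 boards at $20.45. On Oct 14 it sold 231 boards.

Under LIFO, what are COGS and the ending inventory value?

Oct 5, 195 sold [LIFO — newest first]: 195 @ $14.80 = $2,886.00
Oct 7, 232 sold [LIFO — newest first]: 232 @ $14.80 = $3,433.60
Oct 12, 482 sold [LIFO — newest first]: 162 @ $17.45 + 320 @ $20.10 = $9,258.90
Oct 14, 231 sold [LIFO — newest first]: 199 @ $20.45 + 32 @ $20.10 = $4,712.75
Total COGS = $2,886.00 + $3,433.60 + $9,258.90 + $4,712.75 = $20,291.25
Ending inventory: 65 @ $14.20 + 135 @ $14.80 + 34 @ $14.80 + 20 @ $20.10 = $3,826.20

COGS = $20,291.25; ending inventory = $3,826.20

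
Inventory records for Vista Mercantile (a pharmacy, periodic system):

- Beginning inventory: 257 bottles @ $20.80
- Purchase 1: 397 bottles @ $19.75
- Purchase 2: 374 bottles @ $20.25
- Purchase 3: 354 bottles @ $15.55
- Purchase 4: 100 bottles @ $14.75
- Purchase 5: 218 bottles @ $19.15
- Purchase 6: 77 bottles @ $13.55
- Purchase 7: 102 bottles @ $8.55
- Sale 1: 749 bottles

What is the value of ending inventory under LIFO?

Ending inventory = $22,345.95

Sale 1 (749) [LIFO — newest first]: 102 @ $8.55 + 77 @ $13.55 + 218 @ $19.15 + 100 @ $14.75 + 252 @ $15.55 = $11,483.75
Ending inventory: 257 @ $20.80 + 397 @ $19.75 + 374 @ $20.25 + 102 @ $15.55 = $22,345.95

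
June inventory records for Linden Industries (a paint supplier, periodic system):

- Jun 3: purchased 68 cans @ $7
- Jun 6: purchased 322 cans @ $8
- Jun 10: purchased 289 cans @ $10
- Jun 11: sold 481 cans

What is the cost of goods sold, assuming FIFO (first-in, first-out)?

Jun 11, 481 sold [FIFO — oldest first]: 68 @ $7 + 322 @ $8 + 91 @ $10 = $3,962
Ending inventory: 198 @ $10 = $1,980
Check: goods available $5,942 = COGS $3,962 + ending $1,980

COGS = $3,962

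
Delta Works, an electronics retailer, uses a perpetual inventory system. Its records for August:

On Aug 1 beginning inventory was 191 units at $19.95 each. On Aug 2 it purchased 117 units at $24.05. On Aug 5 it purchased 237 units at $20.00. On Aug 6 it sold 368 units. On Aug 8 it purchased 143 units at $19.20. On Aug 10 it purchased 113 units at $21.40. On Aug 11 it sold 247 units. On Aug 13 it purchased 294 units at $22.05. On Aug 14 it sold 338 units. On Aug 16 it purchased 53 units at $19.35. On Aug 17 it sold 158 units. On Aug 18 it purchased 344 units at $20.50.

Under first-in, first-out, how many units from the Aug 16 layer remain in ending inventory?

Aug 6, 368 sold [FIFO — oldest first]: 191 @ $19.95 + 117 @ $24.05 + 60 @ $20.00 = $7,824.30
Aug 11, 247 sold [FIFO — oldest first]: 177 @ $20.00 + 70 @ $19.20 = $4,884.00
Aug 14, 338 sold [FIFO — oldest first]: 73 @ $19.20 + 113 @ $21.40 + 152 @ $22.05 = $7,171.40
Aug 17, 158 sold [FIFO — oldest first]: 142 @ $22.05 + 16 @ $19.35 = $3,440.70
Total COGS = $7,824.30 + $4,884.00 + $7,171.40 + $3,440.70 = $23,320.40
Ending inventory: 37 @ $19.35 + 344 @ $20.50 = $7,767.95
Check: goods available $31,088.35 = COGS $23,320.40 + ending $7,767.95

37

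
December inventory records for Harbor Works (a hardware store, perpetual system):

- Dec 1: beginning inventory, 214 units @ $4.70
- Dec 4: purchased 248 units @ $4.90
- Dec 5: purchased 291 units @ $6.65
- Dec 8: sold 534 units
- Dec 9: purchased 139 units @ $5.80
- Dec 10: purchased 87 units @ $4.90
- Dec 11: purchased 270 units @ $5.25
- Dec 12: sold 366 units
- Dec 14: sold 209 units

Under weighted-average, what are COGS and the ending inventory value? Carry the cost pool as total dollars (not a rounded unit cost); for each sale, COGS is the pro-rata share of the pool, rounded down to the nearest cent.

COGS = $6,050.58; ending inventory = $755.57

After Dec 1: 214 on hand, pool $1,005.80 (≈ $4.7000 each)
After Dec 4: 462 on hand, pool $2,221.00 (≈ $4.8074 each)
After Dec 5: 753 on hand, pool $4,156.15 (≈ $5.5195 each)
Dec 8, sell 534: 534/753 × $4,156.15 → $2,947.38
After Dec 9: 358 on hand, pool $2,014.97 (≈ $5.6284 each)
After Dec 10: 445 on hand, pool $2,441.27 (≈ $5.4860 each)
After Dec 11: 715 on hand, pool $3,858.77 (≈ $5.3969 each)
Dec 12, sell 366: 366/715 × $3,858.77 → $1,975.25
Dec 14, sell 209: 209/349 × $1,883.52 → $1,127.95
Total COGS = $2,947.38 + $1,975.25 + $1,127.95 = $6,050.58
Ending inventory (cost pool remaining) = $755.57
Check: goods available $6,806.15 = COGS $6,050.58 + ending $755.57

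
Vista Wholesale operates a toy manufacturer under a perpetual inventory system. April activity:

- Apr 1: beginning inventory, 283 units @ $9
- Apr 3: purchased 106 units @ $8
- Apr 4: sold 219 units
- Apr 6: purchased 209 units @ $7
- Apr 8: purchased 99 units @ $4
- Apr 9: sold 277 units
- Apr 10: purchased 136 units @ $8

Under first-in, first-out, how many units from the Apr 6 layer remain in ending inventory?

102

Apr 4, 219 sold [FIFO — oldest first]: 219 @ $9 = $1,971
Apr 9, 277 sold [FIFO — oldest first]: 64 @ $9 + 106 @ $8 + 107 @ $7 = $2,173
Total COGS = $1,971 + $2,173 = $4,144
Ending inventory: 102 @ $7 + 99 @ $4 + 136 @ $8 = $2,198
Check: goods available $6,342 = COGS $4,144 + ending $2,198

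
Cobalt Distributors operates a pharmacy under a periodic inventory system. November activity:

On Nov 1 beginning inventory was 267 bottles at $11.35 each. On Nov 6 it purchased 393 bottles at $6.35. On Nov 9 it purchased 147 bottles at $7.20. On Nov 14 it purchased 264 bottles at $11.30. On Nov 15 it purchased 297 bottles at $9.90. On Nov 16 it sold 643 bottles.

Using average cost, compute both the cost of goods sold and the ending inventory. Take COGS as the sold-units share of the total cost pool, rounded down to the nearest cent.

Nov 16, sell 643: 643/1368 × $12,507.90 → $5,879.07
Ending inventory (cost pool remaining) = $6,628.83

COGS = $5,879.07; ending inventory = $6,628.83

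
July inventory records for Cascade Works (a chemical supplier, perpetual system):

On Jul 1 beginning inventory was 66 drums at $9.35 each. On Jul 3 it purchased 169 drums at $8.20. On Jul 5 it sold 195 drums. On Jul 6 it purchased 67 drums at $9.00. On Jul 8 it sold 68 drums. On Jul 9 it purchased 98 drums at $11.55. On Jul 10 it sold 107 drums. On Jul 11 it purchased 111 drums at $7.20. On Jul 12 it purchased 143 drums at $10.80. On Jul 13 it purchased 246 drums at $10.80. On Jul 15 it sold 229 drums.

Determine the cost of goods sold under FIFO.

COGS = $5,487.40

Jul 5, 195 sold [FIFO — oldest first]: 66 @ $9.35 + 129 @ $8.20 = $1,674.90
Jul 8, 68 sold [FIFO — oldest first]: 40 @ $8.20 + 28 @ $9.00 = $580.00
Jul 10, 107 sold [FIFO — oldest first]: 39 @ $9.00 + 68 @ $11.55 = $1,136.40
Jul 15, 229 sold [FIFO — oldest first]: 30 @ $11.55 + 111 @ $7.20 + 88 @ $10.80 = $2,096.10
Total COGS = $1,674.90 + $580.00 + $1,136.40 + $2,096.10 = $5,487.40
Ending inventory: 55 @ $10.80 + 246 @ $10.80 = $3,250.80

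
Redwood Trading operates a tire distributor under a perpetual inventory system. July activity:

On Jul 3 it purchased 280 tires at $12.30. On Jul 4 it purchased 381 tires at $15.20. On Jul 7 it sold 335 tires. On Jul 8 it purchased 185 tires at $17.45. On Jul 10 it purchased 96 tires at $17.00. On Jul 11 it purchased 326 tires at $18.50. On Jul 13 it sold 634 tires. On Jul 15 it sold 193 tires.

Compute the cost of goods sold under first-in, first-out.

COGS = $18,165.45

Jul 7, 335 sold [FIFO — oldest first]: 280 @ $12.30 + 55 @ $15.20 = $4,280.00
Jul 13, 634 sold [FIFO — oldest first]: 326 @ $15.20 + 185 @ $17.45 + 96 @ $17.00 + 27 @ $18.50 = $10,314.95
Jul 15, 193 sold [FIFO — oldest first]: 193 @ $18.50 = $3,570.50
Total COGS = $4,280.00 + $10,314.95 + $3,570.50 = $18,165.45
Ending inventory: 106 @ $18.50 = $1,961.00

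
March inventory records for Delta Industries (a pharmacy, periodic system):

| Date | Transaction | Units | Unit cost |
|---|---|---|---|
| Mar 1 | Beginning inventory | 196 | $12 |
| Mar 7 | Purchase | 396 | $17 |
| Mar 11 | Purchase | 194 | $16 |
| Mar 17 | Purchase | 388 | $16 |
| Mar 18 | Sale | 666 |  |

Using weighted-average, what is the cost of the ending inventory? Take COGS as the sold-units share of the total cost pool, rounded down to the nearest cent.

Ending inventory = $7,960.11

Mar 18, sell 666: 666/1174 × $18,396.00 → $10,435.89
Ending inventory (cost pool remaining) = $7,960.11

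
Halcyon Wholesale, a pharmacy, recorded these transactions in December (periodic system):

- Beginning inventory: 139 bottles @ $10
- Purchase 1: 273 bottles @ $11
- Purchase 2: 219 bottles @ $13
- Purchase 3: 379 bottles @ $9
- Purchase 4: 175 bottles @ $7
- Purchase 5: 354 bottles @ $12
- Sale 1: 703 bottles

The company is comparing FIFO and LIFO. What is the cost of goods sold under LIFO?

COGS = $7,039

FIFO COGS: 139 @ $10 + 273 @ $11 + 219 @ $13 + 72 @ $9 = $7,888
LIFO COGS: 354 @ $12 + 175 @ $7 + 174 @ $9 = $7,039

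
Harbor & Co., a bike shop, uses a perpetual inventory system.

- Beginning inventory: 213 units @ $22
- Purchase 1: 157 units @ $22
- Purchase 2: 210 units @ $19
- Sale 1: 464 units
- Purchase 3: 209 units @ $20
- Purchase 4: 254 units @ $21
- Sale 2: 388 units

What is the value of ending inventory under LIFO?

Sale 1 (464) [LIFO — newest first]: 210 @ $19 + 157 @ $22 + 97 @ $22 = $9,578
Sale 2 (388) [LIFO — newest first]: 254 @ $21 + 134 @ $20 = $8,014
Total COGS = $9,578 + $8,014 = $17,592
Ending inventory: 116 @ $22 + 75 @ $20 = $4,052
Check: goods available $21,644 = COGS $17,592 + ending $4,052

Ending inventory = $4,052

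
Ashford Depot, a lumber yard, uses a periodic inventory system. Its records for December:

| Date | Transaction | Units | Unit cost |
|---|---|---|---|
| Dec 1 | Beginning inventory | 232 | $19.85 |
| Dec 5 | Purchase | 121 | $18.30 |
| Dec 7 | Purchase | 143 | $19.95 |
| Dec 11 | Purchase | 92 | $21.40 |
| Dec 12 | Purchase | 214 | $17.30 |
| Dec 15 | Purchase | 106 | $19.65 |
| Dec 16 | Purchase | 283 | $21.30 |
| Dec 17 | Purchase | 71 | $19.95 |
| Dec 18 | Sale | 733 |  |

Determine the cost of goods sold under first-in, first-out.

Dec 18, 733 sold [FIFO — oldest first]: 232 @ $19.85 + 121 @ $18.30 + 143 @ $19.95 + 92 @ $21.40 + 145 @ $17.30 = $14,149.65
Ending inventory: 69 @ $17.30 + 106 @ $19.65 + 283 @ $21.30 + 71 @ $19.95 = $10,720.95

COGS = $14,149.65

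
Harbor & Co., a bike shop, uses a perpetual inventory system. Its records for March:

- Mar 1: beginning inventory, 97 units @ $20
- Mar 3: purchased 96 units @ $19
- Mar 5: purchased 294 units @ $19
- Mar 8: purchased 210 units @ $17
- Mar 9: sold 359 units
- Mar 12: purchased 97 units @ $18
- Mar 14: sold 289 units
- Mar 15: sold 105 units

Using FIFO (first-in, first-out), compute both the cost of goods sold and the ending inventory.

COGS = $13,928; ending inventory = $738

Mar 9, 359 sold [FIFO — oldest first]: 97 @ $20 + 96 @ $19 + 166 @ $19 = $6,918
Mar 14, 289 sold [FIFO — oldest first]: 128 @ $19 + 161 @ $17 = $5,169
Mar 15, 105 sold [FIFO — oldest first]: 49 @ $17 + 56 @ $18 = $1,841
Total COGS = $6,918 + $5,169 + $1,841 = $13,928
Ending inventory: 41 @ $18 = $738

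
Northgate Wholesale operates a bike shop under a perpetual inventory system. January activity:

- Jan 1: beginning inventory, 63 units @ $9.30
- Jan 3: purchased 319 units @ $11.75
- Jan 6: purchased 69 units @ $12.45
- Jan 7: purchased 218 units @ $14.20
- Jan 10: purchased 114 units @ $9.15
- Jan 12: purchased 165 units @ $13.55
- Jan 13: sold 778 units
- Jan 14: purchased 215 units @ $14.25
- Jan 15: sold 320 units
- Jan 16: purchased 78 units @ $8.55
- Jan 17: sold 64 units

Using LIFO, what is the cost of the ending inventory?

Ending inventory = $729.10

Jan 13, 778 sold [LIFO — newest first]: 165 @ $13.55 + 114 @ $9.15 + 218 @ $14.20 + 69 @ $12.45 + 212 @ $11.75 = $9,724.50
Jan 15, 320 sold [LIFO — newest first]: 215 @ $14.25 + 105 @ $11.75 = $4,297.50
Jan 17, 64 sold [LIFO — newest first]: 64 @ $8.55 = $547.20
Total COGS = $9,724.50 + $4,297.50 + $547.20 = $14,569.20
Ending inventory: 63 @ $9.30 + 2 @ $11.75 + 14 @ $8.55 = $729.10
Check: goods available $15,298.30 = COGS $14,569.20 + ending $729.10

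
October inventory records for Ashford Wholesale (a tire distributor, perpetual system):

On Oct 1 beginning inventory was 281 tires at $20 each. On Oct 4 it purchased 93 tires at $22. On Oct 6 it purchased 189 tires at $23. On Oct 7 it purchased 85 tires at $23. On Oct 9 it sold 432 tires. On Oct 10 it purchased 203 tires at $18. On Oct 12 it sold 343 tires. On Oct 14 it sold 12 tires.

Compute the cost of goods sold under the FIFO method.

COGS = $16,470

Oct 9, 432 sold [FIFO — oldest first]: 281 @ $20 + 93 @ $22 + 58 @ $23 = $9,000
Oct 12, 343 sold [FIFO — oldest first]: 131 @ $23 + 85 @ $23 + 127 @ $18 = $7,254
Oct 14, 12 sold [FIFO — oldest first]: 12 @ $18 = $216
Total COGS = $9,000 + $7,254 + $216 = $16,470
Ending inventory: 64 @ $18 = $1,152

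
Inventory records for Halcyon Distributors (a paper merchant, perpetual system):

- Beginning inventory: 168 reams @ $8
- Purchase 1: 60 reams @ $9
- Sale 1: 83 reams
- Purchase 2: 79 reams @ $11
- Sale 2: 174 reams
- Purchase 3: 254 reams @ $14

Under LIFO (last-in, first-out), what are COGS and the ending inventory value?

COGS = $2,353; ending inventory = $3,956

Sale 1 (83) [LIFO — newest first]: 60 @ $9 + 23 @ $8 = $724
Sale 2 (174) [LIFO — newest first]: 79 @ $11 + 95 @ $8 = $1,629
Total COGS = $724 + $1,629 = $2,353
Ending inventory: 50 @ $8 + 254 @ $14 = $3,956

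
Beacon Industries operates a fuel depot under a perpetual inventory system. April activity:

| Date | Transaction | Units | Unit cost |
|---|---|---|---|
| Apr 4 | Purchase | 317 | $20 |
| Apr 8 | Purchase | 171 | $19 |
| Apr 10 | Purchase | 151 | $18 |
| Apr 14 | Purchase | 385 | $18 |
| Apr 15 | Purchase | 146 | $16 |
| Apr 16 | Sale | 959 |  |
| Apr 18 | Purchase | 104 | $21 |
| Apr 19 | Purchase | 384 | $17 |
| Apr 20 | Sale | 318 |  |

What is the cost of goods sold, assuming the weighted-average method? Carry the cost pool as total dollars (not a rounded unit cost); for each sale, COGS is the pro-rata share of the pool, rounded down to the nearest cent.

COGS = $23,415.81

After Apr 4: 317 on hand, pool $6,340.00 (≈ $20.0000 each)
After Apr 8: 488 on hand, pool $9,589.00 (≈ $19.6496 each)
After Apr 10: 639 on hand, pool $12,307.00 (≈ $19.2598 each)
After Apr 14: 1024 on hand, pool $19,237.00 (≈ $18.7861 each)
After Apr 15: 1170 on hand, pool $21,573.00 (≈ $18.4385 each)
Apr 16, sell 959: 959/1170 × $21,573.00 → $17,682.48
After Apr 18: 315 on hand, pool $6,074.52 (≈ $19.2842 each)
After Apr 19: 699 on hand, pool $12,602.52 (≈ $18.0294 each)
Apr 20, sell 318: 318/699 × $12,602.52 → $5,733.33
Total COGS = $17,682.48 + $5,733.33 = $23,415.81
Ending inventory (cost pool remaining) = $6,869.19
Check: goods available $30,285.00 = COGS $23,415.81 + ending $6,869.19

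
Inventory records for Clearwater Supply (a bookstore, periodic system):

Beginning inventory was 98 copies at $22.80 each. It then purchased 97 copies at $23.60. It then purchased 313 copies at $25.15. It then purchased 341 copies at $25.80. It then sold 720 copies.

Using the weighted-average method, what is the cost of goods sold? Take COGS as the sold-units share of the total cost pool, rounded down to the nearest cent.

COGS = $17,973.15

Sale 1, sell 720: 720/849 × $21,193.35 → $17,973.15
Ending inventory (cost pool remaining) = $3,220.20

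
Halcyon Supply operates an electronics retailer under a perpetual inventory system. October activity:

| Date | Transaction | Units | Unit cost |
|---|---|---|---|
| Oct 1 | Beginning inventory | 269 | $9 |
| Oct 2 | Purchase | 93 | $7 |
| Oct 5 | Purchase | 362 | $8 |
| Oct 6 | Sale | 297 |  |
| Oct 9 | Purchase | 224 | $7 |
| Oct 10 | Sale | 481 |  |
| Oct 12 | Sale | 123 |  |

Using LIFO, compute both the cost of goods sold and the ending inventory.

Oct 6, 297 sold [LIFO — newest first]: 297 @ $8 = $2,376
Oct 10, 481 sold [LIFO — newest first]: 224 @ $7 + 65 @ $8 + 93 @ $7 + 99 @ $9 = $3,630
Oct 12, 123 sold [LIFO — newest first]: 123 @ $9 = $1,107
Total COGS = $2,376 + $3,630 + $1,107 = $7,113
Ending inventory: 47 @ $9 = $423

COGS = $7,113; ending inventory = $423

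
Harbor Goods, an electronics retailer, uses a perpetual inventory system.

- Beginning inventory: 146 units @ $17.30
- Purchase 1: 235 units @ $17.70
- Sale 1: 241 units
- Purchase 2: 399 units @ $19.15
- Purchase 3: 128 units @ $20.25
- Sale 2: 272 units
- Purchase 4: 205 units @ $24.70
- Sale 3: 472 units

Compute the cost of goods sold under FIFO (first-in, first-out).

COGS = $18,820.05

Sale 1 (241) [FIFO — oldest first]: 146 @ $17.30 + 95 @ $17.70 = $4,207.30
Sale 2 (272) [FIFO — oldest first]: 140 @ $17.70 + 132 @ $19.15 = $5,005.80
Sale 3 (472) [FIFO — oldest first]: 267 @ $19.15 + 128 @ $20.25 + 77 @ $24.70 = $9,606.95
Total COGS = $4,207.30 + $5,005.80 + $9,606.95 = $18,820.05
Ending inventory: 128 @ $24.70 = $3,161.60
Check: goods available $21,981.65 = COGS $18,820.05 + ending $3,161.60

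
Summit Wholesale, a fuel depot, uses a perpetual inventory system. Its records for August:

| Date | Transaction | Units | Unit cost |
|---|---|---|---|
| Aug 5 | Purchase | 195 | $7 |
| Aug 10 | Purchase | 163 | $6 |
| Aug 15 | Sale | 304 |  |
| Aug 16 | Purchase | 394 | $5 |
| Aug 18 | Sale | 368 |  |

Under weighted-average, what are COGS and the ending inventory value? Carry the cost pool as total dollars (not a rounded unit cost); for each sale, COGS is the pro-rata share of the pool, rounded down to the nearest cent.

COGS = $3,898.10; ending inventory = $414.90

After Aug 5: 195 on hand, pool $1,365.00 (≈ $7.0000 each)
After Aug 10: 358 on hand, pool $2,343.00 (≈ $6.5447 each)
Aug 15, sell 304: 304/358 × $2,343.00 → $1,989.58
After Aug 16: 448 on hand, pool $2,323.42 (≈ $5.1862 each)
Aug 18, sell 368: 368/448 × $2,323.42 → $1,908.52
Total COGS = $1,989.58 + $1,908.52 = $3,898.10
Ending inventory (cost pool remaining) = $414.90
Check: goods available $4,313.00 = COGS $3,898.10 + ending $414.90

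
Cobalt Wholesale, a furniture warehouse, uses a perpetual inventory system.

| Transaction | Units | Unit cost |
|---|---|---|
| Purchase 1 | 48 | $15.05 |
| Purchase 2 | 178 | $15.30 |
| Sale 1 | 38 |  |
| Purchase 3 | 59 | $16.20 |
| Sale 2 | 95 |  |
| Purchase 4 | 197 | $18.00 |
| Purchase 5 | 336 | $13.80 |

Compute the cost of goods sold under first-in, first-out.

Sale 1 (38) [FIFO — oldest first]: 38 @ $15.05 = $571.90
Sale 2 (95) [FIFO — oldest first]: 10 @ $15.05 + 85 @ $15.30 = $1,451.00
Total COGS = $571.90 + $1,451.00 = $2,022.90
Ending inventory: 93 @ $15.30 + 59 @ $16.20 + 197 @ $18.00 + 336 @ $13.80 = $10,561.50
Check: goods available $12,584.40 = COGS $2,022.90 + ending $10,561.50

COGS = $2,022.90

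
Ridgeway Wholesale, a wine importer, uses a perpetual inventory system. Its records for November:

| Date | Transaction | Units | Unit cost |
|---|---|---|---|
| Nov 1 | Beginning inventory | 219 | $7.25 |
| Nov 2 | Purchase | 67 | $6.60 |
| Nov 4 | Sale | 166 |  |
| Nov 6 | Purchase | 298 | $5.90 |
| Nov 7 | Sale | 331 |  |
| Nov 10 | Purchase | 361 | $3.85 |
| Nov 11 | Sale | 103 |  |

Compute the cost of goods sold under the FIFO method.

Nov 4, 166 sold [FIFO — oldest first]: 166 @ $7.25 = $1,203.50
Nov 7, 331 sold [FIFO — oldest first]: 53 @ $7.25 + 67 @ $6.60 + 211 @ $5.90 = $2,071.35
Nov 11, 103 sold [FIFO — oldest first]: 87 @ $5.90 + 16 @ $3.85 = $574.90
Total COGS = $1,203.50 + $2,071.35 + $574.90 = $3,849.75
Ending inventory: 345 @ $3.85 = $1,328.25
Check: goods available $5,178.00 = COGS $3,849.75 + ending $1,328.25

COGS = $3,849.75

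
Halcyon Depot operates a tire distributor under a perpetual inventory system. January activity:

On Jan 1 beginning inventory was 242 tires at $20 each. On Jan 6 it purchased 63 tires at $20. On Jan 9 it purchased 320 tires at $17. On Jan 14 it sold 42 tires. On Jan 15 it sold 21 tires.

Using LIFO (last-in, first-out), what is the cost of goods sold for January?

COGS = $1,071

Jan 14, 42 sold [LIFO — newest first]: 42 @ $17 = $714
Jan 15, 21 sold [LIFO — newest first]: 21 @ $17 = $357
Total COGS = $714 + $357 = $1,071
Ending inventory: 242 @ $20 + 63 @ $20 + 257 @ $17 = $10,469
Check: goods available $11,540 = COGS $1,071 + ending $10,469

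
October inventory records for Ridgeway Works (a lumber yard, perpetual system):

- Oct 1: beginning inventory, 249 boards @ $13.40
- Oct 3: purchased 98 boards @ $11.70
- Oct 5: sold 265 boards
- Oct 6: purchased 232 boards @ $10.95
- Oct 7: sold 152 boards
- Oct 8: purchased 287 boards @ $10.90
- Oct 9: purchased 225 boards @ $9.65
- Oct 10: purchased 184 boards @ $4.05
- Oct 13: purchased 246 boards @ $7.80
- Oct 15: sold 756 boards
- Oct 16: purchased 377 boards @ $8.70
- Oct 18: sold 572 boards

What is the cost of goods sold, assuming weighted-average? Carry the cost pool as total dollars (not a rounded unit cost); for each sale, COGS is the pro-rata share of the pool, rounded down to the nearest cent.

COGS = $16,921.58

After Oct 1: 249 on hand, pool $3,336.60 (≈ $13.4000 each)
After Oct 3: 347 on hand, pool $4,483.20 (≈ $12.9199 each)
Oct 5, sell 265: 265/347 × $4,483.20 → $3,423.76
After Oct 6: 314 on hand, pool $3,599.84 (≈ $11.4645 each)
Oct 7, sell 152: 152/314 × $3,599.84 → $1,742.59
After Oct 8: 449 on hand, pool $4,985.55 (≈ $11.1037 each)
After Oct 9: 674 on hand, pool $7,156.80 (≈ $10.6184 each)
After Oct 10: 858 on hand, pool $7,902.00 (≈ $9.2098 each)
After Oct 13: 1104 on hand, pool $9,820.80 (≈ $8.8957 each)
Oct 15, sell 756: 756/1104 × $9,820.80 → $6,725.11
After Oct 16: 725 on hand, pool $6,375.59 (≈ $8.7939 each)
Oct 18, sell 572: 572/725 × $6,375.59 → $5,030.12
Total COGS = $3,423.76 + $1,742.59 + $6,725.11 + $5,030.12 = $16,921.58
Ending inventory (cost pool remaining) = $1,345.47
Check: goods available $18,267.05 = COGS $16,921.58 + ending $1,345.47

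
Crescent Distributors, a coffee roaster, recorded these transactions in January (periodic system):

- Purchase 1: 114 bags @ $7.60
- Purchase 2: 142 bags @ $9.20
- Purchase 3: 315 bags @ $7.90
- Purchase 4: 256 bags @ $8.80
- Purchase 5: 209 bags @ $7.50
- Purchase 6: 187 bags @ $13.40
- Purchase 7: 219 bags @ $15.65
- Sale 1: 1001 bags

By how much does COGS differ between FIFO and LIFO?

FIFO COGS: 114 @ $7.60 + 142 @ $9.20 + 315 @ $7.90 + 256 @ $8.80 + 174 @ $7.50 = $8,219.10
LIFO COGS: 219 @ $15.65 + 187 @ $13.40 + 209 @ $7.50 + 256 @ $8.80 + 130 @ $7.90 = $10,780.45
Difference = |$8,219.10 − $10,780.45| = $2,561.35

$2,561.35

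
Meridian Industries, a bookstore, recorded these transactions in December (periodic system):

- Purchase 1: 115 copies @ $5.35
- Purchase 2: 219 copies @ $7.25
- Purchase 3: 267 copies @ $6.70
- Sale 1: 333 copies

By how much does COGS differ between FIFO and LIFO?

$71.65

FIFO COGS: 115 @ $5.35 + 218 @ $7.25 = $2,195.75
LIFO COGS: 267 @ $6.70 + 66 @ $7.25 = $2,267.40
Difference = |$2,195.75 − $2,267.40| = $71.65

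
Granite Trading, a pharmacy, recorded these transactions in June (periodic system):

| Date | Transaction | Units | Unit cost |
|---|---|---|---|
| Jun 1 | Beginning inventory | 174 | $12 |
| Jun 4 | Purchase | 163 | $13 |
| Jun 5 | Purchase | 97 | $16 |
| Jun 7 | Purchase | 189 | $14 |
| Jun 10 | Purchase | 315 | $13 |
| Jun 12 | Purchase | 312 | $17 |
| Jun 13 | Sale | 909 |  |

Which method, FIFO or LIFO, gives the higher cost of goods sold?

FIFO COGS: 174 @ $12 + 163 @ $13 + 97 @ $16 + 189 @ $14 + 286 @ $13 = $12,123
LIFO COGS: 312 @ $17 + 315 @ $13 + 189 @ $14 + 93 @ $16 = $13,533

LIFO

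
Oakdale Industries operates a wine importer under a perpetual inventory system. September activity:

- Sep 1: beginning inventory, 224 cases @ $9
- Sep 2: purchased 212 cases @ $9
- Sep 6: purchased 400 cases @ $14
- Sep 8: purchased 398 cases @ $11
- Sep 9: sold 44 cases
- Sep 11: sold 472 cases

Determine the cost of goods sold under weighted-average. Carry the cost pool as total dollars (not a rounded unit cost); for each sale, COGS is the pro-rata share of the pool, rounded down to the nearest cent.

COGS = $5,813.15

After Sep 1: 224 on hand, pool $2,016.00 (≈ $9.0000 each)
After Sep 2: 436 on hand, pool $3,924.00 (≈ $9.0000 each)
After Sep 6: 836 on hand, pool $9,524.00 (≈ $11.3923 each)
After Sep 8: 1234 on hand, pool $13,902.00 (≈ $11.2658 each)
Sep 9, sell 44: 44/1234 × $13,902.00 → $495.69
Sep 11, sell 472: 472/1190 × $13,406.31 → $5,317.46
Total COGS = $495.69 + $5,317.46 = $5,813.15
Ending inventory (cost pool remaining) = $8,088.85
Check: goods available $13,902.00 = COGS $5,813.15 + ending $8,088.85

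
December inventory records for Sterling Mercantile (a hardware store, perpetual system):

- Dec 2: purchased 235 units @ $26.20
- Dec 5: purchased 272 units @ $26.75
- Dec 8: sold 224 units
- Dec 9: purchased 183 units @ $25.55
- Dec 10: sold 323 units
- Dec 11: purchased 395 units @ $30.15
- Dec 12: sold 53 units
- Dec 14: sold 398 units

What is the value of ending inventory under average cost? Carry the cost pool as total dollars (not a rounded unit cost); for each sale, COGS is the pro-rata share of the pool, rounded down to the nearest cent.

Ending inventory = $2,529.96

After Dec 2: 235 on hand, pool $6,157.00 (≈ $26.2000 each)
After Dec 5: 507 on hand, pool $13,433.00 (≈ $26.4951 each)
Dec 8, sell 224: 224/507 × $13,433.00 → $5,934.89
After Dec 9: 466 on hand, pool $12,173.76 (≈ $26.1239 each)
Dec 10, sell 323: 323/466 × $12,173.76 → $8,438.03
After Dec 11: 538 on hand, pool $15,644.98 (≈ $29.0799 each)
Dec 12, sell 53: 53/538 × $15,644.98 → $1,541.23
Dec 14, sell 398: 398/485 × $14,103.75 → $11,573.79
Total COGS = $5,934.89 + $8,438.03 + $1,541.23 + $11,573.79 = $27,487.94
Ending inventory (cost pool remaining) = $2,529.96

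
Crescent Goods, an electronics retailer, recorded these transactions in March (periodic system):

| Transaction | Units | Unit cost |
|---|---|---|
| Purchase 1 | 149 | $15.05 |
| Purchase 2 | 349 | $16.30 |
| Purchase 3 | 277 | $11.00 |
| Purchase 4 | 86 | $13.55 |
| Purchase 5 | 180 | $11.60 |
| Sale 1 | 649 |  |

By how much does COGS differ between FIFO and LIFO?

$1,564.05

FIFO COGS: 149 @ $15.05 + 349 @ $16.30 + 151 @ $11.00 = $9,592.15
LIFO COGS: 180 @ $11.60 + 86 @ $13.55 + 277 @ $11.00 + 106 @ $16.30 = $8,028.10
Difference = |$9,592.15 − $8,028.10| = $1,564.05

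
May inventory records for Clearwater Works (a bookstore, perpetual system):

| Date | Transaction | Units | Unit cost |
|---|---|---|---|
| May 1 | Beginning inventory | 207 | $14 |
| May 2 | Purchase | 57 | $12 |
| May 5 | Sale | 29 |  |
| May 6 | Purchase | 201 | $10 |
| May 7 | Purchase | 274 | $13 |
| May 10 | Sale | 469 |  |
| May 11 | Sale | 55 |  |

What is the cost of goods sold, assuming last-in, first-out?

COGS = $6,550

May 5, 29 sold [LIFO — newest first]: 29 @ $12 = $348
May 10, 469 sold [LIFO — newest first]: 274 @ $13 + 195 @ $10 = $5,512
May 11, 55 sold [LIFO — newest first]: 6 @ $10 + 28 @ $12 + 21 @ $14 = $690
Total COGS = $348 + $5,512 + $690 = $6,550
Ending inventory: 186 @ $14 = $2,604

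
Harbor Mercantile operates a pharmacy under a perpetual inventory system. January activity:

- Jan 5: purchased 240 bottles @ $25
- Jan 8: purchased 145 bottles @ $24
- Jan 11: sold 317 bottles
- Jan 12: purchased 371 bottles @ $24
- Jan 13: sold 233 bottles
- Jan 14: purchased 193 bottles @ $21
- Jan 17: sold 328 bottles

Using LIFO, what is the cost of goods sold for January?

Jan 11, 317 sold [LIFO — newest first]: 145 @ $24 + 172 @ $25 = $7,780
Jan 13, 233 sold [LIFO — newest first]: 233 @ $24 = $5,592
Jan 17, 328 sold [LIFO — newest first]: 193 @ $21 + 135 @ $24 = $7,293
Total COGS = $7,780 + $5,592 + $7,293 = $20,665
Ending inventory: 68 @ $25 + 3 @ $24 = $1,772
Check: goods available $22,437 = COGS $20,665 + ending $1,772

COGS = $20,665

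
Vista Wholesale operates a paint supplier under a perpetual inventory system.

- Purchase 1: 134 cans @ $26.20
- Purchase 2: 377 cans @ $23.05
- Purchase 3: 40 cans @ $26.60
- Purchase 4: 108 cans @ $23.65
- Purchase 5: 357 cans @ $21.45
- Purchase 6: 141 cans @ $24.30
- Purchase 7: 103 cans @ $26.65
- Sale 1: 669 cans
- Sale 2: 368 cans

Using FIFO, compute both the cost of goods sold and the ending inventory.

COGS = $23,986.80; ending inventory = $5,660.95

Sale 1 (669) [FIFO — oldest first]: 134 @ $26.20 + 377 @ $23.05 + 40 @ $26.60 + 108 @ $23.65 + 10 @ $21.45 = $16,033.35
Sale 2 (368) [FIFO — oldest first]: 347 @ $21.45 + 21 @ $24.30 = $7,953.45
Total COGS = $16,033.35 + $7,953.45 = $23,986.80
Ending inventory: 120 @ $24.30 + 103 @ $26.65 = $5,660.95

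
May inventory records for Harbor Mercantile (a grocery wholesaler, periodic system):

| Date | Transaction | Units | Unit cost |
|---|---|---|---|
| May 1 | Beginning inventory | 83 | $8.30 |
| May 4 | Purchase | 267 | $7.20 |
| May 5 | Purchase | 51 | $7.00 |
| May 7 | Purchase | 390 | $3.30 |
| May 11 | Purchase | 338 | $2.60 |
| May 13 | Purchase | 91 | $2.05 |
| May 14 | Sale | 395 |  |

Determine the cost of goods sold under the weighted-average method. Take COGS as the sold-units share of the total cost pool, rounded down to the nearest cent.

COGS = $1,722.66

May 14, sell 395: 395/1220 × $5,320.65 → $1,722.66
Ending inventory (cost pool remaining) = $3,597.99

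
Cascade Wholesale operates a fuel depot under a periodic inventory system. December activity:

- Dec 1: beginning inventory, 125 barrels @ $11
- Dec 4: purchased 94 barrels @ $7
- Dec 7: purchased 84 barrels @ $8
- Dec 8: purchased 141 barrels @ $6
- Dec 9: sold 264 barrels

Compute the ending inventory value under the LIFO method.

Ending inventory = $1,760

Dec 9, 264 sold [LIFO — newest first]: 141 @ $6 + 84 @ $8 + 39 @ $7 = $1,791
Ending inventory: 125 @ $11 + 55 @ $7 = $1,760
Check: goods available $3,551 = COGS $1,791 + ending $1,760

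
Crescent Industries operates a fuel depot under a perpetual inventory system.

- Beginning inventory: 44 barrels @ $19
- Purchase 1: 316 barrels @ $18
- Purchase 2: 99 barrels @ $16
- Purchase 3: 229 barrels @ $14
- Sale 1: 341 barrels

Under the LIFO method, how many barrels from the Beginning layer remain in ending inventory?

Sale 1 (341) [LIFO — newest first]: 229 @ $14 + 99 @ $16 + 13 @ $18 = $5,024
Ending inventory: 44 @ $19 + 303 @ $18 = $6,290

44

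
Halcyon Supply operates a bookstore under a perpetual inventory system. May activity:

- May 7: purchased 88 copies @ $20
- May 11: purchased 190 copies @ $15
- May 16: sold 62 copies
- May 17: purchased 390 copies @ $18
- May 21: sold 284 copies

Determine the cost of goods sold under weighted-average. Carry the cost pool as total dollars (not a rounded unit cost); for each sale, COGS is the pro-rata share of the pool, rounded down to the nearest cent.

COGS = $5,996.65

After May 7: 88 on hand, pool $1,760.00 (≈ $20.0000 each)
After May 11: 278 on hand, pool $4,610.00 (≈ $16.5827 each)
May 16, sell 62: 62/278 × $4,610.00 → $1,028.12
After May 17: 606 on hand, pool $10,601.88 (≈ $17.4949 each)
May 21, sell 284: 284/606 × $10,601.88 → $4,968.53
Total COGS = $1,028.12 + $4,968.53 = $5,996.65
Ending inventory (cost pool remaining) = $5,633.35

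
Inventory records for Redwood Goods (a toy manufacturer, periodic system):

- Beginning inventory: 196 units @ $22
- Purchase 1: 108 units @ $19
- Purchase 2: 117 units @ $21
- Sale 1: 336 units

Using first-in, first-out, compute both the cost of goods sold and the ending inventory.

COGS = $7,036; ending inventory = $1,785

Sale 1 (336) [FIFO — oldest first]: 196 @ $22 + 108 @ $19 + 32 @ $21 = $7,036
Ending inventory: 85 @ $21 = $1,785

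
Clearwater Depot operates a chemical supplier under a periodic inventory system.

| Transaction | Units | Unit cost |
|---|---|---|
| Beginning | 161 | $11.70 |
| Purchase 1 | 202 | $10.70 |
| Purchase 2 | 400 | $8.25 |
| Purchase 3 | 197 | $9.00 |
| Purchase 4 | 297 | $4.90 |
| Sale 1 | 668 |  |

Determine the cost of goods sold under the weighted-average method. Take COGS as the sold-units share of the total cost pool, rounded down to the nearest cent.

COGS = $5,618.95

Sale 1, sell 668: 668/1257 × $10,573.40 → $5,618.95
Ending inventory (cost pool remaining) = $4,954.45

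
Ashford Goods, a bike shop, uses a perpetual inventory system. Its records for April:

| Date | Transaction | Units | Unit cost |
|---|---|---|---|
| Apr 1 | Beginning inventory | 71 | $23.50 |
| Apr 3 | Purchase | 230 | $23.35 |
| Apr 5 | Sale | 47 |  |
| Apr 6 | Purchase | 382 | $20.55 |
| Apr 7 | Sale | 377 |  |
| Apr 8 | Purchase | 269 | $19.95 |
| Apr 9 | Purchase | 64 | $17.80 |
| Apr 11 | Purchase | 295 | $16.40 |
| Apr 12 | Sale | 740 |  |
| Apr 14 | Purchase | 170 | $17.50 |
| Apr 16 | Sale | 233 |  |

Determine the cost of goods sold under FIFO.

Apr 5, 47 sold [FIFO — oldest first]: 47 @ $23.50 = $1,104.50
Apr 7, 377 sold [FIFO — oldest first]: 24 @ $23.50 + 230 @ $23.35 + 123 @ $20.55 = $8,462.15
Apr 12, 740 sold [FIFO — oldest first]: 259 @ $20.55 + 269 @ $19.95 + 64 @ $17.80 + 148 @ $16.40 = $14,255.40
Apr 16, 233 sold [FIFO — oldest first]: 147 @ $16.40 + 86 @ $17.50 = $3,915.80
Total COGS = $1,104.50 + $8,462.15 + $14,255.40 + $3,915.80 = $27,737.85
Ending inventory: 84 @ $17.50 = $1,470.00

COGS = $27,737.85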